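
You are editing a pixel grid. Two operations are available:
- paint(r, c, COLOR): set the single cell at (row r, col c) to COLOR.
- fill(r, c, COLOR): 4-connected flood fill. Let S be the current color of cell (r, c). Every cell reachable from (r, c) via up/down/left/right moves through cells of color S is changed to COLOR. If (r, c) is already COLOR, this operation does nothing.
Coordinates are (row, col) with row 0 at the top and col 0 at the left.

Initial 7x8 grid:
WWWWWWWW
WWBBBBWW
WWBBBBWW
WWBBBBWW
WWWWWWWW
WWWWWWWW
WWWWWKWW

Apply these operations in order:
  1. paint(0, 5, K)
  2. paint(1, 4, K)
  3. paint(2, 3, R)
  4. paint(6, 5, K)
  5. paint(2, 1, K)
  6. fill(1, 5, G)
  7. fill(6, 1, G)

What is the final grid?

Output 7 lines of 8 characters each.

Answer: GGGGGKGG
GGGGKGGG
GKGRGGGG
GGGGGGGG
GGGGGGGG
GGGGGGGG
GGGGGKGG

Derivation:
After op 1 paint(0,5,K):
WWWWWKWW
WWBBBBWW
WWBBBBWW
WWBBBBWW
WWWWWWWW
WWWWWWWW
WWWWWKWW
After op 2 paint(1,4,K):
WWWWWKWW
WWBBKBWW
WWBBBBWW
WWBBBBWW
WWWWWWWW
WWWWWWWW
WWWWWKWW
After op 3 paint(2,3,R):
WWWWWKWW
WWBBKBWW
WWBRBBWW
WWBBBBWW
WWWWWWWW
WWWWWWWW
WWWWWKWW
After op 4 paint(6,5,K):
WWWWWKWW
WWBBKBWW
WWBRBBWW
WWBBBBWW
WWWWWWWW
WWWWWWWW
WWWWWKWW
After op 5 paint(2,1,K):
WWWWWKWW
WWBBKBWW
WKBRBBWW
WWBBBBWW
WWWWWWWW
WWWWWWWW
WWWWWKWW
After op 6 fill(1,5,G) [10 cells changed]:
WWWWWKWW
WWGGKGWW
WKGRGGWW
WWGGGGWW
WWWWWWWW
WWWWWWWW
WWWWWKWW
After op 7 fill(6,1,G) [41 cells changed]:
GGGGGKGG
GGGGKGGG
GKGRGGGG
GGGGGGGG
GGGGGGGG
GGGGGGGG
GGGGGKGG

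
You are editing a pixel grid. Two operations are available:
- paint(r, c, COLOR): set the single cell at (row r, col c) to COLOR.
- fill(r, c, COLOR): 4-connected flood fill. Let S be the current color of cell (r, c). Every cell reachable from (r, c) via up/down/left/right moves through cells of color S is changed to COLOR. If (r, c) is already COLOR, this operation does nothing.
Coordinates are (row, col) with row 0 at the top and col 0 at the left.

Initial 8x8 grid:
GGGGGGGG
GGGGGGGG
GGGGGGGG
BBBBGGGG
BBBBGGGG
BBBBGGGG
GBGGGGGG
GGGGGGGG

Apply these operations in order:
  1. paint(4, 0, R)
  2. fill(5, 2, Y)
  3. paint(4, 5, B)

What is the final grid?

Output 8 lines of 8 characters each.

After op 1 paint(4,0,R):
GGGGGGGG
GGGGGGGG
GGGGGGGG
BBBBGGGG
RBBBGGGG
BBBBGGGG
GBGGGGGG
GGGGGGGG
After op 2 fill(5,2,Y) [12 cells changed]:
GGGGGGGG
GGGGGGGG
GGGGGGGG
YYYYGGGG
RYYYGGGG
YYYYGGGG
GYGGGGGG
GGGGGGGG
After op 3 paint(4,5,B):
GGGGGGGG
GGGGGGGG
GGGGGGGG
YYYYGGGG
RYYYGBGG
YYYYGGGG
GYGGGGGG
GGGGGGGG

Answer: GGGGGGGG
GGGGGGGG
GGGGGGGG
YYYYGGGG
RYYYGBGG
YYYYGGGG
GYGGGGGG
GGGGGGGG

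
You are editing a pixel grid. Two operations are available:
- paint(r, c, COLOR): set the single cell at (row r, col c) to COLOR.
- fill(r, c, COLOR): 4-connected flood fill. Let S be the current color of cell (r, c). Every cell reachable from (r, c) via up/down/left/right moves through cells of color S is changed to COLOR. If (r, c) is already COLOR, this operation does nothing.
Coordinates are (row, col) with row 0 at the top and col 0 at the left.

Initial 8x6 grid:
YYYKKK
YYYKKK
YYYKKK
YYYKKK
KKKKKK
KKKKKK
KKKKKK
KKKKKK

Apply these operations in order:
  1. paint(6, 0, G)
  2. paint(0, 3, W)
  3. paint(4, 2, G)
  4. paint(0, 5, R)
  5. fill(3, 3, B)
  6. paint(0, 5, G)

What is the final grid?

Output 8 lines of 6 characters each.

Answer: YYYWBG
YYYBBB
YYYBBB
YYYBBB
BBGBBB
BBBBBB
GBBBBB
BBBBBB

Derivation:
After op 1 paint(6,0,G):
YYYKKK
YYYKKK
YYYKKK
YYYKKK
KKKKKK
KKKKKK
GKKKKK
KKKKKK
After op 2 paint(0,3,W):
YYYWKK
YYYKKK
YYYKKK
YYYKKK
KKKKKK
KKKKKK
GKKKKK
KKKKKK
After op 3 paint(4,2,G):
YYYWKK
YYYKKK
YYYKKK
YYYKKK
KKGKKK
KKKKKK
GKKKKK
KKKKKK
After op 4 paint(0,5,R):
YYYWKR
YYYKKK
YYYKKK
YYYKKK
KKGKKK
KKKKKK
GKKKKK
KKKKKK
After op 5 fill(3,3,B) [32 cells changed]:
YYYWBR
YYYBBB
YYYBBB
YYYBBB
BBGBBB
BBBBBB
GBBBBB
BBBBBB
After op 6 paint(0,5,G):
YYYWBG
YYYBBB
YYYBBB
YYYBBB
BBGBBB
BBBBBB
GBBBBB
BBBBBB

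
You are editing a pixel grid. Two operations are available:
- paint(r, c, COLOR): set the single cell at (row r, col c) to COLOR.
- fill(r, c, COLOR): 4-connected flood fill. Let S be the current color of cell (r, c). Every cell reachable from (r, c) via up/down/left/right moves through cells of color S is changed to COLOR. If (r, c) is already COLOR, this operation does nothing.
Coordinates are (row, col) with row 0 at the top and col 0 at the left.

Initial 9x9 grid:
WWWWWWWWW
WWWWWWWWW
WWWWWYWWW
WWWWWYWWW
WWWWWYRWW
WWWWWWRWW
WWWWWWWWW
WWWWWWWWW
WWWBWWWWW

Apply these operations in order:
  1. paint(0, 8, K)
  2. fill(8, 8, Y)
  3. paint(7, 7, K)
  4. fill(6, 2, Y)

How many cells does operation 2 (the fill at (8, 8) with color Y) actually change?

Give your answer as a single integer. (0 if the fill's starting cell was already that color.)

After op 1 paint(0,8,K):
WWWWWWWWK
WWWWWWWWW
WWWWWYWWW
WWWWWYWWW
WWWWWYRWW
WWWWWWRWW
WWWWWWWWW
WWWWWWWWW
WWWBWWWWW
After op 2 fill(8,8,Y) [74 cells changed]:
YYYYYYYYK
YYYYYYYYY
YYYYYYYYY
YYYYYYYYY
YYYYYYRYY
YYYYYYRYY
YYYYYYYYY
YYYYYYYYY
YYYBYYYYY

Answer: 74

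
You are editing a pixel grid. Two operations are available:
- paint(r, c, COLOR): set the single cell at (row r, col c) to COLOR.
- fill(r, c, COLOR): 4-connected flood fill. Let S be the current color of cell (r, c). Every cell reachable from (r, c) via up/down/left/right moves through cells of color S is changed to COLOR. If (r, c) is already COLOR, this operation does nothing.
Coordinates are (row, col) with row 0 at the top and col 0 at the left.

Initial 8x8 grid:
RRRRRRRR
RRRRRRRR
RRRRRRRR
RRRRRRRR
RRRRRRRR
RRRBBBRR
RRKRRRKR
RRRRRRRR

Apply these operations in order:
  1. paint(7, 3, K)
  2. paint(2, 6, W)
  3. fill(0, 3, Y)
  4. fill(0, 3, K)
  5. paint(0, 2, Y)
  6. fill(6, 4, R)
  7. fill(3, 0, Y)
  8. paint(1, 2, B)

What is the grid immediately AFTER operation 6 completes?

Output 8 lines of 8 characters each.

Answer: RRYRRRRR
RRRRRRRR
RRRRRRWR
RRRRRRRR
RRRRRRRR
RRRBBBRR
RRRRRRRR
RRRRRRRR

Derivation:
After op 1 paint(7,3,K):
RRRRRRRR
RRRRRRRR
RRRRRRRR
RRRRRRRR
RRRRRRRR
RRRBBBRR
RRKRRRKR
RRRKRRRR
After op 2 paint(2,6,W):
RRRRRRRR
RRRRRRRR
RRRRRRWR
RRRRRRRR
RRRRRRRR
RRRBBBRR
RRKRRRKR
RRRKRRRR
After op 3 fill(0,3,Y) [57 cells changed]:
YYYYYYYY
YYYYYYYY
YYYYYYWY
YYYYYYYY
YYYYYYYY
YYYBBBYY
YYKYYYKY
YYYKYYYY
After op 4 fill(0,3,K) [57 cells changed]:
KKKKKKKK
KKKKKKKK
KKKKKKWK
KKKKKKKK
KKKKKKKK
KKKBBBKK
KKKKKKKK
KKKKKKKK
After op 5 paint(0,2,Y):
KKYKKKKK
KKKKKKKK
KKKKKKWK
KKKKKKKK
KKKKKKKK
KKKBBBKK
KKKKKKKK
KKKKKKKK
After op 6 fill(6,4,R) [59 cells changed]:
RRYRRRRR
RRRRRRRR
RRRRRRWR
RRRRRRRR
RRRRRRRR
RRRBBBRR
RRRRRRRR
RRRRRRRR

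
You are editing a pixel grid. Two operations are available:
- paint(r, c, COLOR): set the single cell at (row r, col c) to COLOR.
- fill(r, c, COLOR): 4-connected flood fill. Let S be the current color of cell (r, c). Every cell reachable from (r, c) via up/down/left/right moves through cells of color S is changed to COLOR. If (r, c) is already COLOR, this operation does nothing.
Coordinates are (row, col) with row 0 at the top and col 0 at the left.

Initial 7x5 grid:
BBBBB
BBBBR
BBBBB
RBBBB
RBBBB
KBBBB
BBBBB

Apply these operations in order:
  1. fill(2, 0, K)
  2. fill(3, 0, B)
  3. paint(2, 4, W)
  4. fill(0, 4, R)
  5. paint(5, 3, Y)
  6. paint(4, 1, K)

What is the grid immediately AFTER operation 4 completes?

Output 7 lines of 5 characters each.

After op 1 fill(2,0,K) [31 cells changed]:
KKKKK
KKKKR
KKKKK
RKKKK
RKKKK
KKKKK
KKKKK
After op 2 fill(3,0,B) [2 cells changed]:
KKKKK
KKKKR
KKKKK
BKKKK
BKKKK
KKKKK
KKKKK
After op 3 paint(2,4,W):
KKKKK
KKKKR
KKKKW
BKKKK
BKKKK
KKKKK
KKKKK
After op 4 fill(0,4,R) [31 cells changed]:
RRRRR
RRRRR
RRRRW
BRRRR
BRRRR
RRRRR
RRRRR

Answer: RRRRR
RRRRR
RRRRW
BRRRR
BRRRR
RRRRR
RRRRR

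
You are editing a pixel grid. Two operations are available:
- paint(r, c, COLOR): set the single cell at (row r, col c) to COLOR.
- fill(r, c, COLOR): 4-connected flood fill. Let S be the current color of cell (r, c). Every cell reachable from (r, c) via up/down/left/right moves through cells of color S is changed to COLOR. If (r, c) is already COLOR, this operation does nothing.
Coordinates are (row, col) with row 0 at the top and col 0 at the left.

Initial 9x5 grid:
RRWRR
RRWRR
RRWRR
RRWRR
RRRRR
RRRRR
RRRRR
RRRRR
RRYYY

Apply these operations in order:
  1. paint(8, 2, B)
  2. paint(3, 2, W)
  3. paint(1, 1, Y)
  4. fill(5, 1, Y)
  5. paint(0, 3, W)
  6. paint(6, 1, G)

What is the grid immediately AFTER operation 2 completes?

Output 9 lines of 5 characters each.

Answer: RRWRR
RRWRR
RRWRR
RRWRR
RRRRR
RRRRR
RRRRR
RRRRR
RRBYY

Derivation:
After op 1 paint(8,2,B):
RRWRR
RRWRR
RRWRR
RRWRR
RRRRR
RRRRR
RRRRR
RRRRR
RRBYY
After op 2 paint(3,2,W):
RRWRR
RRWRR
RRWRR
RRWRR
RRRRR
RRRRR
RRRRR
RRRRR
RRBYY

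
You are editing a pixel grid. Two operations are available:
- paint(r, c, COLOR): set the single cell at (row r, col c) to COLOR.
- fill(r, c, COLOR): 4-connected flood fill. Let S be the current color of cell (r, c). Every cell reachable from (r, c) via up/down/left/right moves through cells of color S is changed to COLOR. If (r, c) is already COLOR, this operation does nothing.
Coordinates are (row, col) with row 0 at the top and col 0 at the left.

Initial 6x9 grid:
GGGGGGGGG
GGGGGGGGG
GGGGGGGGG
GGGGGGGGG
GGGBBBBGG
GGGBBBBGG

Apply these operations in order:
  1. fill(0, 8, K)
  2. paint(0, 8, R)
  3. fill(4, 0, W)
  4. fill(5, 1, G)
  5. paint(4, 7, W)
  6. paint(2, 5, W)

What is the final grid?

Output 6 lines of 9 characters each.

Answer: GGGGGGGGR
GGGGGGGGG
GGGGGWGGG
GGGGGGGGG
GGGBBBBWG
GGGBBBBGG

Derivation:
After op 1 fill(0,8,K) [46 cells changed]:
KKKKKKKKK
KKKKKKKKK
KKKKKKKKK
KKKKKKKKK
KKKBBBBKK
KKKBBBBKK
After op 2 paint(0,8,R):
KKKKKKKKR
KKKKKKKKK
KKKKKKKKK
KKKKKKKKK
KKKBBBBKK
KKKBBBBKK
After op 3 fill(4,0,W) [45 cells changed]:
WWWWWWWWR
WWWWWWWWW
WWWWWWWWW
WWWWWWWWW
WWWBBBBWW
WWWBBBBWW
After op 4 fill(5,1,G) [45 cells changed]:
GGGGGGGGR
GGGGGGGGG
GGGGGGGGG
GGGGGGGGG
GGGBBBBGG
GGGBBBBGG
After op 5 paint(4,7,W):
GGGGGGGGR
GGGGGGGGG
GGGGGGGGG
GGGGGGGGG
GGGBBBBWG
GGGBBBBGG
After op 6 paint(2,5,W):
GGGGGGGGR
GGGGGGGGG
GGGGGWGGG
GGGGGGGGG
GGGBBBBWG
GGGBBBBGG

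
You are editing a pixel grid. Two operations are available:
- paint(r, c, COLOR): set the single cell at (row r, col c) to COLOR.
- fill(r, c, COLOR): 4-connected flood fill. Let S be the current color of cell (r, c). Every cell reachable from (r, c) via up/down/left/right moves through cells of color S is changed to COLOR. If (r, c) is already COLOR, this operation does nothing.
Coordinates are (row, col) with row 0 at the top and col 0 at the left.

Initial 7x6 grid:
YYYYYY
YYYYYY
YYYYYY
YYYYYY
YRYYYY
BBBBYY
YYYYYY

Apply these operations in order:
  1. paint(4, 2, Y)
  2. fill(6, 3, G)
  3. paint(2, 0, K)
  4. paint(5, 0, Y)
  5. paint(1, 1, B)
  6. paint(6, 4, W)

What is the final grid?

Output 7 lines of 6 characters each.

Answer: GGGGGG
GBGGGG
KGGGGG
GGGGGG
GRGGGG
YBBBGG
GGGGWG

Derivation:
After op 1 paint(4,2,Y):
YYYYYY
YYYYYY
YYYYYY
YYYYYY
YRYYYY
BBBBYY
YYYYYY
After op 2 fill(6,3,G) [37 cells changed]:
GGGGGG
GGGGGG
GGGGGG
GGGGGG
GRGGGG
BBBBGG
GGGGGG
After op 3 paint(2,0,K):
GGGGGG
GGGGGG
KGGGGG
GGGGGG
GRGGGG
BBBBGG
GGGGGG
After op 4 paint(5,0,Y):
GGGGGG
GGGGGG
KGGGGG
GGGGGG
GRGGGG
YBBBGG
GGGGGG
After op 5 paint(1,1,B):
GGGGGG
GBGGGG
KGGGGG
GGGGGG
GRGGGG
YBBBGG
GGGGGG
After op 6 paint(6,4,W):
GGGGGG
GBGGGG
KGGGGG
GGGGGG
GRGGGG
YBBBGG
GGGGWG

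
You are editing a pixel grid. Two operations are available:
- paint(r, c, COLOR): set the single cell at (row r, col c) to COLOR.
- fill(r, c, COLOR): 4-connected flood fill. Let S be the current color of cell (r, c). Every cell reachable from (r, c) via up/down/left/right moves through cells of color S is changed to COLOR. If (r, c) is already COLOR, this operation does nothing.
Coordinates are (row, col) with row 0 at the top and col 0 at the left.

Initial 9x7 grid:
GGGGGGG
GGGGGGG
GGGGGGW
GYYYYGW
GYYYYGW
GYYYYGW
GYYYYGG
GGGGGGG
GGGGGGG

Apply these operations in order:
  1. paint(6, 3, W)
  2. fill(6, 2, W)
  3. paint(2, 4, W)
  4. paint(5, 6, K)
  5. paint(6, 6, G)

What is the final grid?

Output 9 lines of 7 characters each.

After op 1 paint(6,3,W):
GGGGGGG
GGGGGGG
GGGGGGW
GYYYYGW
GYYYYGW
GYYYYGW
GYYWYGG
GGGGGGG
GGGGGGG
After op 2 fill(6,2,W) [15 cells changed]:
GGGGGGG
GGGGGGG
GGGGGGW
GWWWWGW
GWWWWGW
GWWWWGW
GWWWWGG
GGGGGGG
GGGGGGG
After op 3 paint(2,4,W):
GGGGGGG
GGGGGGG
GGGGWGW
GWWWWGW
GWWWWGW
GWWWWGW
GWWWWGG
GGGGGGG
GGGGGGG
After op 4 paint(5,6,K):
GGGGGGG
GGGGGGG
GGGGWGW
GWWWWGW
GWWWWGW
GWWWWGK
GWWWWGG
GGGGGGG
GGGGGGG
After op 5 paint(6,6,G):
GGGGGGG
GGGGGGG
GGGGWGW
GWWWWGW
GWWWWGW
GWWWWGK
GWWWWGG
GGGGGGG
GGGGGGG

Answer: GGGGGGG
GGGGGGG
GGGGWGW
GWWWWGW
GWWWWGW
GWWWWGK
GWWWWGG
GGGGGGG
GGGGGGG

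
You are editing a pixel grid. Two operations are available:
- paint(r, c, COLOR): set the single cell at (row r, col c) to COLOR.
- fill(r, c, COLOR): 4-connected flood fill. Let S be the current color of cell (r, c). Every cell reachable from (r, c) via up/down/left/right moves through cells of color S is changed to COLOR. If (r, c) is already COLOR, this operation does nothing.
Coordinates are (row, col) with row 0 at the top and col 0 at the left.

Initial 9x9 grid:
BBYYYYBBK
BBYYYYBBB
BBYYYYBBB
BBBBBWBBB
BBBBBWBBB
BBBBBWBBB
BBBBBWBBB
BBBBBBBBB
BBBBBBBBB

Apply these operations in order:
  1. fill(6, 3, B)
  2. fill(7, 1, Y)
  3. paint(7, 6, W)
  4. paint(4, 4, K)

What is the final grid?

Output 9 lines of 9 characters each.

Answer: YYYYYYYYK
YYYYYYYYY
YYYYYYYYY
YYYYYWYYY
YYYYKWYYY
YYYYYWYYY
YYYYYWYYY
YYYYYYWYY
YYYYYYYYY

Derivation:
After op 1 fill(6,3,B) [0 cells changed]:
BBYYYYBBK
BBYYYYBBB
BBYYYYBBB
BBBBBWBBB
BBBBBWBBB
BBBBBWBBB
BBBBBWBBB
BBBBBBBBB
BBBBBBBBB
After op 2 fill(7,1,Y) [64 cells changed]:
YYYYYYYYK
YYYYYYYYY
YYYYYYYYY
YYYYYWYYY
YYYYYWYYY
YYYYYWYYY
YYYYYWYYY
YYYYYYYYY
YYYYYYYYY
After op 3 paint(7,6,W):
YYYYYYYYK
YYYYYYYYY
YYYYYYYYY
YYYYYWYYY
YYYYYWYYY
YYYYYWYYY
YYYYYWYYY
YYYYYYWYY
YYYYYYYYY
After op 4 paint(4,4,K):
YYYYYYYYK
YYYYYYYYY
YYYYYYYYY
YYYYYWYYY
YYYYKWYYY
YYYYYWYYY
YYYYYWYYY
YYYYYYWYY
YYYYYYYYY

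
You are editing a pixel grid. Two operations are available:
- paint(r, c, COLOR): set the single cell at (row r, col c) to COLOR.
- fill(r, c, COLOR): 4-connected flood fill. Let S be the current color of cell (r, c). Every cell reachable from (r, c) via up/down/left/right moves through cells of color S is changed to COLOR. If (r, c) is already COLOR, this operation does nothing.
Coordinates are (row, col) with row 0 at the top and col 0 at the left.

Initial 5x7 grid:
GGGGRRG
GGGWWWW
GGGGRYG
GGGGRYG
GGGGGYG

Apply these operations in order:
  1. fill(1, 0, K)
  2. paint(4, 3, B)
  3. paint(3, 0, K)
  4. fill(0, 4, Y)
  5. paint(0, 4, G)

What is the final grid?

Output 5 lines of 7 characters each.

Answer: KKKKGYG
KKKWWWW
KKKKRYG
KKKKRYG
KKKBKYG

Derivation:
After op 1 fill(1,0,K) [20 cells changed]:
KKKKRRG
KKKWWWW
KKKKRYG
KKKKRYG
KKKKKYG
After op 2 paint(4,3,B):
KKKKRRG
KKKWWWW
KKKKRYG
KKKKRYG
KKKBKYG
After op 3 paint(3,0,K):
KKKKRRG
KKKWWWW
KKKKRYG
KKKKRYG
KKKBKYG
After op 4 fill(0,4,Y) [2 cells changed]:
KKKKYYG
KKKWWWW
KKKKRYG
KKKKRYG
KKKBKYG
After op 5 paint(0,4,G):
KKKKGYG
KKKWWWW
KKKKRYG
KKKKRYG
KKKBKYG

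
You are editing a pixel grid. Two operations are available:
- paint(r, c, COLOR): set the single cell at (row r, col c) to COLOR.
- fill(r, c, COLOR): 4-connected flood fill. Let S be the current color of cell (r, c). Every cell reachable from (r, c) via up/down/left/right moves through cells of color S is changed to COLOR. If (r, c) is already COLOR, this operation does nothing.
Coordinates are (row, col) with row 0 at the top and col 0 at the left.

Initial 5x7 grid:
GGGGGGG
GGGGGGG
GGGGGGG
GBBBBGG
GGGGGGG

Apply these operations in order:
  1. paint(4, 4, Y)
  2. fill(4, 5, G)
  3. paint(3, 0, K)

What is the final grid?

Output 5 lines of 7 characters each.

After op 1 paint(4,4,Y):
GGGGGGG
GGGGGGG
GGGGGGG
GBBBBGG
GGGGYGG
After op 2 fill(4,5,G) [0 cells changed]:
GGGGGGG
GGGGGGG
GGGGGGG
GBBBBGG
GGGGYGG
After op 3 paint(3,0,K):
GGGGGGG
GGGGGGG
GGGGGGG
KBBBBGG
GGGGYGG

Answer: GGGGGGG
GGGGGGG
GGGGGGG
KBBBBGG
GGGGYGG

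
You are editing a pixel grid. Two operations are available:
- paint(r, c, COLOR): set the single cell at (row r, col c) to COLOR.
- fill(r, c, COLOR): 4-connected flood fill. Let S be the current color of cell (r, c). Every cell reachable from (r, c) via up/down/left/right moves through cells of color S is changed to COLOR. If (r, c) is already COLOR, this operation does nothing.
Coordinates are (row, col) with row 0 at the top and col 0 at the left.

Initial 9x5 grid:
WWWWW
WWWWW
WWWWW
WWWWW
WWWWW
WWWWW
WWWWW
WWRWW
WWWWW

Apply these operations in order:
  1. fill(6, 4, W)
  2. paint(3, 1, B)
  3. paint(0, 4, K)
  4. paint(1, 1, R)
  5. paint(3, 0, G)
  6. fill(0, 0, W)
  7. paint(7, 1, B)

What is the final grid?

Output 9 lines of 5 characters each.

After op 1 fill(6,4,W) [0 cells changed]:
WWWWW
WWWWW
WWWWW
WWWWW
WWWWW
WWWWW
WWWWW
WWRWW
WWWWW
After op 2 paint(3,1,B):
WWWWW
WWWWW
WWWWW
WBWWW
WWWWW
WWWWW
WWWWW
WWRWW
WWWWW
After op 3 paint(0,4,K):
WWWWK
WWWWW
WWWWW
WBWWW
WWWWW
WWWWW
WWWWW
WWRWW
WWWWW
After op 4 paint(1,1,R):
WWWWK
WRWWW
WWWWW
WBWWW
WWWWW
WWWWW
WWWWW
WWRWW
WWWWW
After op 5 paint(3,0,G):
WWWWK
WRWWW
WWWWW
GBWWW
WWWWW
WWWWW
WWWWW
WWRWW
WWWWW
After op 6 fill(0,0,W) [0 cells changed]:
WWWWK
WRWWW
WWWWW
GBWWW
WWWWW
WWWWW
WWWWW
WWRWW
WWWWW
After op 7 paint(7,1,B):
WWWWK
WRWWW
WWWWW
GBWWW
WWWWW
WWWWW
WWWWW
WBRWW
WWWWW

Answer: WWWWK
WRWWW
WWWWW
GBWWW
WWWWW
WWWWW
WWWWW
WBRWW
WWWWW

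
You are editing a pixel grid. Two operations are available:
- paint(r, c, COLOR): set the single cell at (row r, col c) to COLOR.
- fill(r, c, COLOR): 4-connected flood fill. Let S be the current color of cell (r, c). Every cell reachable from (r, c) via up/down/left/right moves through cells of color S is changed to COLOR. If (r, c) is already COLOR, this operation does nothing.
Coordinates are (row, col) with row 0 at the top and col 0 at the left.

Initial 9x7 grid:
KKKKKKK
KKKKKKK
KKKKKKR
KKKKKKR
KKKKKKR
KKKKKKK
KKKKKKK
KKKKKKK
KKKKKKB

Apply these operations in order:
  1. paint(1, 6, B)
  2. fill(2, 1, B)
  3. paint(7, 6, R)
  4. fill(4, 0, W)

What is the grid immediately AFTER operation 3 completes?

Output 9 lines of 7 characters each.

Answer: BBBBBBB
BBBBBBB
BBBBBBR
BBBBBBR
BBBBBBR
BBBBBBB
BBBBBBB
BBBBBBR
BBBBBBB

Derivation:
After op 1 paint(1,6,B):
KKKKKKK
KKKKKKB
KKKKKKR
KKKKKKR
KKKKKKR
KKKKKKK
KKKKKKK
KKKKKKK
KKKKKKB
After op 2 fill(2,1,B) [58 cells changed]:
BBBBBBB
BBBBBBB
BBBBBBR
BBBBBBR
BBBBBBR
BBBBBBB
BBBBBBB
BBBBBBB
BBBBBBB
After op 3 paint(7,6,R):
BBBBBBB
BBBBBBB
BBBBBBR
BBBBBBR
BBBBBBR
BBBBBBB
BBBBBBB
BBBBBBR
BBBBBBB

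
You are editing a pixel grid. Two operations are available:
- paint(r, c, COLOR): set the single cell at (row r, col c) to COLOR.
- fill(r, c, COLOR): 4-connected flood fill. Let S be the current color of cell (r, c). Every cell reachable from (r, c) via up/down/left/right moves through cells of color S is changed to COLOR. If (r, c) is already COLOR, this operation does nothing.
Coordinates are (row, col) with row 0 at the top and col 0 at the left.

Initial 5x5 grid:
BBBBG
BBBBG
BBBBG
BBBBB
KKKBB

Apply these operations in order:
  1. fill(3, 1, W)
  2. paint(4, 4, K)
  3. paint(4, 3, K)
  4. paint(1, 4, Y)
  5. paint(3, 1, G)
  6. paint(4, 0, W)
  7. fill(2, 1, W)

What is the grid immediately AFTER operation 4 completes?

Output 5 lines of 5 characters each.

After op 1 fill(3,1,W) [19 cells changed]:
WWWWG
WWWWG
WWWWG
WWWWW
KKKWW
After op 2 paint(4,4,K):
WWWWG
WWWWG
WWWWG
WWWWW
KKKWK
After op 3 paint(4,3,K):
WWWWG
WWWWG
WWWWG
WWWWW
KKKKK
After op 4 paint(1,4,Y):
WWWWG
WWWWY
WWWWG
WWWWW
KKKKK

Answer: WWWWG
WWWWY
WWWWG
WWWWW
KKKKK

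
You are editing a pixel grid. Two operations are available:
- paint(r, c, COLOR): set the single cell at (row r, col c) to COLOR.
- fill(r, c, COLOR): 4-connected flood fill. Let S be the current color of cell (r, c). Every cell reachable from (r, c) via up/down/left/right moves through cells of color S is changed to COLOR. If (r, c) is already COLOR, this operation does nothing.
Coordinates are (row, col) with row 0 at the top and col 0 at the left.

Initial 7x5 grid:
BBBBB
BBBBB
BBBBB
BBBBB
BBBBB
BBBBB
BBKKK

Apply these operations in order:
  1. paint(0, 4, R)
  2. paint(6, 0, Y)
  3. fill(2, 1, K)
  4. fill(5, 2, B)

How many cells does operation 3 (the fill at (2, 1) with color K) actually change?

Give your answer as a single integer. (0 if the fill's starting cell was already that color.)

After op 1 paint(0,4,R):
BBBBR
BBBBB
BBBBB
BBBBB
BBBBB
BBBBB
BBKKK
After op 2 paint(6,0,Y):
BBBBR
BBBBB
BBBBB
BBBBB
BBBBB
BBBBB
YBKKK
After op 3 fill(2,1,K) [30 cells changed]:
KKKKR
KKKKK
KKKKK
KKKKK
KKKKK
KKKKK
YKKKK

Answer: 30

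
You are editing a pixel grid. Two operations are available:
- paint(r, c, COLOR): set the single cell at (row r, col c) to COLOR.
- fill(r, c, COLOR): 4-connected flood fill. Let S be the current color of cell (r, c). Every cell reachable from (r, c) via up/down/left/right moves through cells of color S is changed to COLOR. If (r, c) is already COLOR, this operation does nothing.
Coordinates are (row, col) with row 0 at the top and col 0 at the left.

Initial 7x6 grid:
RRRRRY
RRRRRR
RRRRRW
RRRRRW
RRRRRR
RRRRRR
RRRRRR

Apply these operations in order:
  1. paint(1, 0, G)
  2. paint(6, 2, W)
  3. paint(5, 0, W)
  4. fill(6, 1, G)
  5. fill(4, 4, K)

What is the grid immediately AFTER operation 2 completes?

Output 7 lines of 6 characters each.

After op 1 paint(1,0,G):
RRRRRY
GRRRRR
RRRRRW
RRRRRW
RRRRRR
RRRRRR
RRRRRR
After op 2 paint(6,2,W):
RRRRRY
GRRRRR
RRRRRW
RRRRRW
RRRRRR
RRRRRR
RRWRRR

Answer: RRRRRY
GRRRRR
RRRRRW
RRRRRW
RRRRRR
RRRRRR
RRWRRR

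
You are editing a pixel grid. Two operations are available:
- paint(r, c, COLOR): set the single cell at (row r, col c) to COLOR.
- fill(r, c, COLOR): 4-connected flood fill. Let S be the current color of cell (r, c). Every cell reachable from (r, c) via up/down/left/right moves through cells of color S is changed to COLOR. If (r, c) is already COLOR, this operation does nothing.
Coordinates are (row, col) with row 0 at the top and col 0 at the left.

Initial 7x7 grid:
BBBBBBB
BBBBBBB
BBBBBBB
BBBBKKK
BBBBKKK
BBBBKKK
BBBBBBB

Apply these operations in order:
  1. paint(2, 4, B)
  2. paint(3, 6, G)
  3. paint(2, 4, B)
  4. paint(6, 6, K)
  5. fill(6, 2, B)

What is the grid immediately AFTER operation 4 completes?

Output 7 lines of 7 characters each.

Answer: BBBBBBB
BBBBBBB
BBBBBBB
BBBBKKG
BBBBKKK
BBBBKKK
BBBBBBK

Derivation:
After op 1 paint(2,4,B):
BBBBBBB
BBBBBBB
BBBBBBB
BBBBKKK
BBBBKKK
BBBBKKK
BBBBBBB
After op 2 paint(3,6,G):
BBBBBBB
BBBBBBB
BBBBBBB
BBBBKKG
BBBBKKK
BBBBKKK
BBBBBBB
After op 3 paint(2,4,B):
BBBBBBB
BBBBBBB
BBBBBBB
BBBBKKG
BBBBKKK
BBBBKKK
BBBBBBB
After op 4 paint(6,6,K):
BBBBBBB
BBBBBBB
BBBBBBB
BBBBKKG
BBBBKKK
BBBBKKK
BBBBBBK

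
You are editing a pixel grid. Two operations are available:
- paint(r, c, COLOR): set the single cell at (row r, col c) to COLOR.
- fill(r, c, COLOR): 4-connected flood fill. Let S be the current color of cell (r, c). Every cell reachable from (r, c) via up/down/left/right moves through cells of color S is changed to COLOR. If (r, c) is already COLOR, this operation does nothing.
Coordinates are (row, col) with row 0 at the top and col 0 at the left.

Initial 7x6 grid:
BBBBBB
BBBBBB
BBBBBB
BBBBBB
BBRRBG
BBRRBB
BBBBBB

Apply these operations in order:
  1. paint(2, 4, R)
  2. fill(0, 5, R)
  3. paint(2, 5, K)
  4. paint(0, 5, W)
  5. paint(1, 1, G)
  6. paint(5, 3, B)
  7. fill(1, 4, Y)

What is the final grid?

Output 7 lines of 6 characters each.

After op 1 paint(2,4,R):
BBBBBB
BBBBBB
BBBBRB
BBBBBB
BBRRBG
BBRRBB
BBBBBB
After op 2 fill(0,5,R) [36 cells changed]:
RRRRRR
RRRRRR
RRRRRR
RRRRRR
RRRRRG
RRRRRR
RRRRRR
After op 3 paint(2,5,K):
RRRRRR
RRRRRR
RRRRRK
RRRRRR
RRRRRG
RRRRRR
RRRRRR
After op 4 paint(0,5,W):
RRRRRW
RRRRRR
RRRRRK
RRRRRR
RRRRRG
RRRRRR
RRRRRR
After op 5 paint(1,1,G):
RRRRRW
RGRRRR
RRRRRK
RRRRRR
RRRRRG
RRRRRR
RRRRRR
After op 6 paint(5,3,B):
RRRRRW
RGRRRR
RRRRRK
RRRRRR
RRRRRG
RRRBRR
RRRRRR
After op 7 fill(1,4,Y) [37 cells changed]:
YYYYYW
YGYYYY
YYYYYK
YYYYYY
YYYYYG
YYYBYY
YYYYYY

Answer: YYYYYW
YGYYYY
YYYYYK
YYYYYY
YYYYYG
YYYBYY
YYYYYY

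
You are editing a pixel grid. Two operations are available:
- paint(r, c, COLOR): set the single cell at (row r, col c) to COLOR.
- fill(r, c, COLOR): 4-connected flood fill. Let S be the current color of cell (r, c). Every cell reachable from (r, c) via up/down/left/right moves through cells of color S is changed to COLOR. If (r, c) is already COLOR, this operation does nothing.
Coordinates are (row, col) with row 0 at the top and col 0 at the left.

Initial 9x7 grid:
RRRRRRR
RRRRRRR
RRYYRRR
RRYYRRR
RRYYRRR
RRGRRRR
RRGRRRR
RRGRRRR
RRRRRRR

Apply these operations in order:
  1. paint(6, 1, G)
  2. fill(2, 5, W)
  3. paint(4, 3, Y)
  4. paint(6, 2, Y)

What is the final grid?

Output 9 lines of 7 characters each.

After op 1 paint(6,1,G):
RRRRRRR
RRRRRRR
RRYYRRR
RRYYRRR
RRYYRRR
RRGRRRR
RGGRRRR
RRGRRRR
RRRRRRR
After op 2 fill(2,5,W) [53 cells changed]:
WWWWWWW
WWWWWWW
WWYYWWW
WWYYWWW
WWYYWWW
WWGWWWW
WGGWWWW
WWGWWWW
WWWWWWW
After op 3 paint(4,3,Y):
WWWWWWW
WWWWWWW
WWYYWWW
WWYYWWW
WWYYWWW
WWGWWWW
WGGWWWW
WWGWWWW
WWWWWWW
After op 4 paint(6,2,Y):
WWWWWWW
WWWWWWW
WWYYWWW
WWYYWWW
WWYYWWW
WWGWWWW
WGYWWWW
WWGWWWW
WWWWWWW

Answer: WWWWWWW
WWWWWWW
WWYYWWW
WWYYWWW
WWYYWWW
WWGWWWW
WGYWWWW
WWGWWWW
WWWWWWW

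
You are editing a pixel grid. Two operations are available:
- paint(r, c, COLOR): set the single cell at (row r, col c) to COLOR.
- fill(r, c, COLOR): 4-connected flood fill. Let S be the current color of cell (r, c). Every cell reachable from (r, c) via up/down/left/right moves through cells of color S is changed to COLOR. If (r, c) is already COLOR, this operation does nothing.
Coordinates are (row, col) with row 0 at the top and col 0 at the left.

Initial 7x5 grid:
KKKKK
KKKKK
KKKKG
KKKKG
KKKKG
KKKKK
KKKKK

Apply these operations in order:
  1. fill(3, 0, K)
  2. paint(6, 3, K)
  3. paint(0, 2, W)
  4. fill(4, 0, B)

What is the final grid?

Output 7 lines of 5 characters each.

Answer: BBWBB
BBBBB
BBBBG
BBBBG
BBBBG
BBBBB
BBBBB

Derivation:
After op 1 fill(3,0,K) [0 cells changed]:
KKKKK
KKKKK
KKKKG
KKKKG
KKKKG
KKKKK
KKKKK
After op 2 paint(6,3,K):
KKKKK
KKKKK
KKKKG
KKKKG
KKKKG
KKKKK
KKKKK
After op 3 paint(0,2,W):
KKWKK
KKKKK
KKKKG
KKKKG
KKKKG
KKKKK
KKKKK
After op 4 fill(4,0,B) [31 cells changed]:
BBWBB
BBBBB
BBBBG
BBBBG
BBBBG
BBBBB
BBBBB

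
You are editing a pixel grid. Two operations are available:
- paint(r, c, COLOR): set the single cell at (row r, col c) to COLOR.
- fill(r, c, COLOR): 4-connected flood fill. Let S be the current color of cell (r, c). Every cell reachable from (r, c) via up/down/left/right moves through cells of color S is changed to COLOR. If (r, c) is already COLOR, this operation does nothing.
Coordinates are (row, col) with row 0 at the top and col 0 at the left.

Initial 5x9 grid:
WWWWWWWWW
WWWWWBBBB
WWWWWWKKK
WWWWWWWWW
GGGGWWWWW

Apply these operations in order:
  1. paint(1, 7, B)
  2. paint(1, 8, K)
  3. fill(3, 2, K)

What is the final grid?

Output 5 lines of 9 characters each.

After op 1 paint(1,7,B):
WWWWWWWWW
WWWWWBBBB
WWWWWWKKK
WWWWWWWWW
GGGGWWWWW
After op 2 paint(1,8,K):
WWWWWWWWW
WWWWWBBBK
WWWWWWKKK
WWWWWWWWW
GGGGWWWWW
After op 3 fill(3,2,K) [34 cells changed]:
KKKKKKKKK
KKKKKBBBK
KKKKKKKKK
KKKKKKKKK
GGGGKKKKK

Answer: KKKKKKKKK
KKKKKBBBK
KKKKKKKKK
KKKKKKKKK
GGGGKKKKK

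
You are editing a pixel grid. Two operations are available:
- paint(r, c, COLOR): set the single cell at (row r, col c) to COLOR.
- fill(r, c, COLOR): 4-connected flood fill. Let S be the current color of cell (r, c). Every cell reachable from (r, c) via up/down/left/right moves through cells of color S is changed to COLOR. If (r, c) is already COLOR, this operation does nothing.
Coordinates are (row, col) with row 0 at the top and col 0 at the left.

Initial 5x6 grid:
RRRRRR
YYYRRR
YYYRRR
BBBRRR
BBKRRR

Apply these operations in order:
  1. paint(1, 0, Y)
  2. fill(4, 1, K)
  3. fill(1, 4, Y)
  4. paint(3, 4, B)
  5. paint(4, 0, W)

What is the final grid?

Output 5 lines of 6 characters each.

Answer: YYYYYY
YYYYYY
YYYYYY
KKKYBY
WKKYYY

Derivation:
After op 1 paint(1,0,Y):
RRRRRR
YYYRRR
YYYRRR
BBBRRR
BBKRRR
After op 2 fill(4,1,K) [5 cells changed]:
RRRRRR
YYYRRR
YYYRRR
KKKRRR
KKKRRR
After op 3 fill(1,4,Y) [18 cells changed]:
YYYYYY
YYYYYY
YYYYYY
KKKYYY
KKKYYY
After op 4 paint(3,4,B):
YYYYYY
YYYYYY
YYYYYY
KKKYBY
KKKYYY
After op 5 paint(4,0,W):
YYYYYY
YYYYYY
YYYYYY
KKKYBY
WKKYYY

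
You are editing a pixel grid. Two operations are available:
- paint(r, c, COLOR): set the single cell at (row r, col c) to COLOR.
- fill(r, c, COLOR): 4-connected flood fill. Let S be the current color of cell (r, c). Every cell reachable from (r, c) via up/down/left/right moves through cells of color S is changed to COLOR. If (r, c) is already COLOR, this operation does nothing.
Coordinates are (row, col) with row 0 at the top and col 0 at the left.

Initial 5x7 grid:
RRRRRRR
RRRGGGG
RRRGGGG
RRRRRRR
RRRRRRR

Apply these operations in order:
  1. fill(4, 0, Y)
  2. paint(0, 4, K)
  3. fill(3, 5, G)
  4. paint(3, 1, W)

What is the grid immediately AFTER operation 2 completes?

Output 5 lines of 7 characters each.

Answer: YYYYKYY
YYYGGGG
YYYGGGG
YYYYYYY
YYYYYYY

Derivation:
After op 1 fill(4,0,Y) [27 cells changed]:
YYYYYYY
YYYGGGG
YYYGGGG
YYYYYYY
YYYYYYY
After op 2 paint(0,4,K):
YYYYKYY
YYYGGGG
YYYGGGG
YYYYYYY
YYYYYYY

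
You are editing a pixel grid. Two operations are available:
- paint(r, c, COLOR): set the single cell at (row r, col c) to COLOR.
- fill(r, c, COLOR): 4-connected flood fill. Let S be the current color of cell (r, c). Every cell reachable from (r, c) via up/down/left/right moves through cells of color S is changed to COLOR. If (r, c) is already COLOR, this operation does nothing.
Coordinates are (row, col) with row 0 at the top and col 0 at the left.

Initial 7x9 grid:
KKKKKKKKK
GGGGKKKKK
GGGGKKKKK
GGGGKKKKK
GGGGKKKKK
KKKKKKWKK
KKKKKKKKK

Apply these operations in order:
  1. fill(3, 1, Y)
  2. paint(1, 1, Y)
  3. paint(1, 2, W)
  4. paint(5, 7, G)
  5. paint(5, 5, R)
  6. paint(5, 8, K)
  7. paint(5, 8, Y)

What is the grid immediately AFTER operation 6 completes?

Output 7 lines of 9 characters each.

Answer: KKKKKKKKK
YYWYKKKKK
YYYYKKKKK
YYYYKKKKK
YYYYKKKKK
KKKKKRWGK
KKKKKKKKK

Derivation:
After op 1 fill(3,1,Y) [16 cells changed]:
KKKKKKKKK
YYYYKKKKK
YYYYKKKKK
YYYYKKKKK
YYYYKKKKK
KKKKKKWKK
KKKKKKKKK
After op 2 paint(1,1,Y):
KKKKKKKKK
YYYYKKKKK
YYYYKKKKK
YYYYKKKKK
YYYYKKKKK
KKKKKKWKK
KKKKKKKKK
After op 3 paint(1,2,W):
KKKKKKKKK
YYWYKKKKK
YYYYKKKKK
YYYYKKKKK
YYYYKKKKK
KKKKKKWKK
KKKKKKKKK
After op 4 paint(5,7,G):
KKKKKKKKK
YYWYKKKKK
YYYYKKKKK
YYYYKKKKK
YYYYKKKKK
KKKKKKWGK
KKKKKKKKK
After op 5 paint(5,5,R):
KKKKKKKKK
YYWYKKKKK
YYYYKKKKK
YYYYKKKKK
YYYYKKKKK
KKKKKRWGK
KKKKKKKKK
After op 6 paint(5,8,K):
KKKKKKKKK
YYWYKKKKK
YYYYKKKKK
YYYYKKKKK
YYYYKKKKK
KKKKKRWGK
KKKKKKKKK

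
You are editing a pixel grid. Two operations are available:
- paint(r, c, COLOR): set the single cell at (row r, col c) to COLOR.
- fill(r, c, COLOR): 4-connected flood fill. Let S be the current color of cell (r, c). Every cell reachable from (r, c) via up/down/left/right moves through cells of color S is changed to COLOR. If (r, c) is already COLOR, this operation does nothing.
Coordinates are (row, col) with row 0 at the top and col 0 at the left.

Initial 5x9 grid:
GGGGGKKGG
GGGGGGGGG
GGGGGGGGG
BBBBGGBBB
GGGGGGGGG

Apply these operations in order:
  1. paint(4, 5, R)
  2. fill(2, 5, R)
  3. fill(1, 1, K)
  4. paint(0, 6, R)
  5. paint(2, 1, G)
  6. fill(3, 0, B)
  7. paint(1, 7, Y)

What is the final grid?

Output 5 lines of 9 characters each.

After op 1 paint(4,5,R):
GGGGGKKGG
GGGGGGGGG
GGGGGGGGG
BBBBGGBBB
GGGGGRGGG
After op 2 fill(2,5,R) [32 cells changed]:
RRRRRKKRR
RRRRRRRRR
RRRRRRRRR
BBBBRRBBB
RRRRRRGGG
After op 3 fill(1,1,K) [33 cells changed]:
KKKKKKKKK
KKKKKKKKK
KKKKKKKKK
BBBBKKBBB
KKKKKKGGG
After op 4 paint(0,6,R):
KKKKKKRKK
KKKKKKKKK
KKKKKKKKK
BBBBKKBBB
KKKKKKGGG
After op 5 paint(2,1,G):
KKKKKKRKK
KKKKKKKKK
KGKKKKKKK
BBBBKKBBB
KKKKKKGGG
After op 6 fill(3,0,B) [0 cells changed]:
KKKKKKRKK
KKKKKKKKK
KGKKKKKKK
BBBBKKBBB
KKKKKKGGG
After op 7 paint(1,7,Y):
KKKKKKRKK
KKKKKKKYK
KGKKKKKKK
BBBBKKBBB
KKKKKKGGG

Answer: KKKKKKRKK
KKKKKKKYK
KGKKKKKKK
BBBBKKBBB
KKKKKKGGG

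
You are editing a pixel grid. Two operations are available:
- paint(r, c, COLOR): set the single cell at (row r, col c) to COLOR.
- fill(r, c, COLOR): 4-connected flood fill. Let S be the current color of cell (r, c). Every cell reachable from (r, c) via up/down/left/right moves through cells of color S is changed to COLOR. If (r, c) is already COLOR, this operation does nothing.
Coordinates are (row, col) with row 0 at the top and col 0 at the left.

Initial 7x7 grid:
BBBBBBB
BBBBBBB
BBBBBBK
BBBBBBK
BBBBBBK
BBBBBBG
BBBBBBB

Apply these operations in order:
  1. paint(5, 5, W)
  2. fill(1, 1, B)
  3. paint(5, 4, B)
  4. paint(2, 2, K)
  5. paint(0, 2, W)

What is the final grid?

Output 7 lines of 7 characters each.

Answer: BBWBBBB
BBBBBBB
BBKBBBK
BBBBBBK
BBBBBBK
BBBBBWG
BBBBBBB

Derivation:
After op 1 paint(5,5,W):
BBBBBBB
BBBBBBB
BBBBBBK
BBBBBBK
BBBBBBK
BBBBBWG
BBBBBBB
After op 2 fill(1,1,B) [0 cells changed]:
BBBBBBB
BBBBBBB
BBBBBBK
BBBBBBK
BBBBBBK
BBBBBWG
BBBBBBB
After op 3 paint(5,4,B):
BBBBBBB
BBBBBBB
BBBBBBK
BBBBBBK
BBBBBBK
BBBBBWG
BBBBBBB
After op 4 paint(2,2,K):
BBBBBBB
BBBBBBB
BBKBBBK
BBBBBBK
BBBBBBK
BBBBBWG
BBBBBBB
After op 5 paint(0,2,W):
BBWBBBB
BBBBBBB
BBKBBBK
BBBBBBK
BBBBBBK
BBBBBWG
BBBBBBB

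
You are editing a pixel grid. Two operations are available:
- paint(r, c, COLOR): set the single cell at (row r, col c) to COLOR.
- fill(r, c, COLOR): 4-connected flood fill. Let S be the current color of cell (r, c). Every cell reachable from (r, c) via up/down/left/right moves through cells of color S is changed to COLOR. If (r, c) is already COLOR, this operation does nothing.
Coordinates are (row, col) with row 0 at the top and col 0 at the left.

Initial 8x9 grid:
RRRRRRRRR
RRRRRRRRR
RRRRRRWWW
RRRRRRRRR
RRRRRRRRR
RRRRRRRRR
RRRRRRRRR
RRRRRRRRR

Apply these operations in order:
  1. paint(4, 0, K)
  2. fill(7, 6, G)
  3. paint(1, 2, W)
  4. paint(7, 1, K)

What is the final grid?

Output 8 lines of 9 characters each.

Answer: GGGGGGGGG
GGWGGGGGG
GGGGGGWWW
GGGGGGGGG
KGGGGGGGG
GGGGGGGGG
GGGGGGGGG
GKGGGGGGG

Derivation:
After op 1 paint(4,0,K):
RRRRRRRRR
RRRRRRRRR
RRRRRRWWW
RRRRRRRRR
KRRRRRRRR
RRRRRRRRR
RRRRRRRRR
RRRRRRRRR
After op 2 fill(7,6,G) [68 cells changed]:
GGGGGGGGG
GGGGGGGGG
GGGGGGWWW
GGGGGGGGG
KGGGGGGGG
GGGGGGGGG
GGGGGGGGG
GGGGGGGGG
After op 3 paint(1,2,W):
GGGGGGGGG
GGWGGGGGG
GGGGGGWWW
GGGGGGGGG
KGGGGGGGG
GGGGGGGGG
GGGGGGGGG
GGGGGGGGG
After op 4 paint(7,1,K):
GGGGGGGGG
GGWGGGGGG
GGGGGGWWW
GGGGGGGGG
KGGGGGGGG
GGGGGGGGG
GGGGGGGGG
GKGGGGGGG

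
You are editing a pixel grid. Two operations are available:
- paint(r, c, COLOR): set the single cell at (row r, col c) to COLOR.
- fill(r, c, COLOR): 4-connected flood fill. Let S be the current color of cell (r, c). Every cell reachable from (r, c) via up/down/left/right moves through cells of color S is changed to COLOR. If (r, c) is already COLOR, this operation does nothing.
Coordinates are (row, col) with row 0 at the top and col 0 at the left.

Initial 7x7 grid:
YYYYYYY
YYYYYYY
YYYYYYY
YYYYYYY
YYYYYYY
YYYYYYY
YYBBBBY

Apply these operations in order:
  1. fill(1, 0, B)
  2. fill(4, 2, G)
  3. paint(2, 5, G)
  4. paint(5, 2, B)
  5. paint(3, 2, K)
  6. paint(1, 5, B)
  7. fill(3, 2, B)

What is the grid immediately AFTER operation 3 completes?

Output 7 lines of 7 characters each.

Answer: GGGGGGG
GGGGGGG
GGGGGGG
GGGGGGG
GGGGGGG
GGGGGGG
GGGGGGG

Derivation:
After op 1 fill(1,0,B) [45 cells changed]:
BBBBBBB
BBBBBBB
BBBBBBB
BBBBBBB
BBBBBBB
BBBBBBB
BBBBBBB
After op 2 fill(4,2,G) [49 cells changed]:
GGGGGGG
GGGGGGG
GGGGGGG
GGGGGGG
GGGGGGG
GGGGGGG
GGGGGGG
After op 3 paint(2,5,G):
GGGGGGG
GGGGGGG
GGGGGGG
GGGGGGG
GGGGGGG
GGGGGGG
GGGGGGG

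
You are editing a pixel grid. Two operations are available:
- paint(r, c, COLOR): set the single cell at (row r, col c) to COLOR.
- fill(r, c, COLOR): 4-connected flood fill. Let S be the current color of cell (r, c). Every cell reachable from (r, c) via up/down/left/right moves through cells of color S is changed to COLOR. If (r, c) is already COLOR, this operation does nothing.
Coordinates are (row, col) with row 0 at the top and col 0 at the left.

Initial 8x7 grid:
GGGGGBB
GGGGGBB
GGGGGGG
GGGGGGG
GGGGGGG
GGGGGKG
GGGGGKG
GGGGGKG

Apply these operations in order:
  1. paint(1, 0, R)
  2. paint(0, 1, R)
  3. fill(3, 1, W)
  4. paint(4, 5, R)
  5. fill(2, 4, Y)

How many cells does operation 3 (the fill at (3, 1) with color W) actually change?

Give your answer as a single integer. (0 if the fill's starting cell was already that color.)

Answer: 46

Derivation:
After op 1 paint(1,0,R):
GGGGGBB
RGGGGBB
GGGGGGG
GGGGGGG
GGGGGGG
GGGGGKG
GGGGGKG
GGGGGKG
After op 2 paint(0,1,R):
GRGGGBB
RGGGGBB
GGGGGGG
GGGGGGG
GGGGGGG
GGGGGKG
GGGGGKG
GGGGGKG
After op 3 fill(3,1,W) [46 cells changed]:
GRWWWBB
RWWWWBB
WWWWWWW
WWWWWWW
WWWWWWW
WWWWWKW
WWWWWKW
WWWWWKW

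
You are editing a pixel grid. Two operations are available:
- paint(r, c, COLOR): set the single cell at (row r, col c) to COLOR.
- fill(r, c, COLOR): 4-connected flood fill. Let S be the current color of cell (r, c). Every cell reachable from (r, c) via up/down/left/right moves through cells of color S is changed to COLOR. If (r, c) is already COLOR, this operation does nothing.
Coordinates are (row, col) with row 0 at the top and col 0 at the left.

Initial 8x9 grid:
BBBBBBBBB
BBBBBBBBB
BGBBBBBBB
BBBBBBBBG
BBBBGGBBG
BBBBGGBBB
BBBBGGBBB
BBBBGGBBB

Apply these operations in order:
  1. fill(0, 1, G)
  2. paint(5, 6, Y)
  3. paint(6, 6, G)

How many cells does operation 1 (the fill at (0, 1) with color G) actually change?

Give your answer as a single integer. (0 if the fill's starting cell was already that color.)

After op 1 fill(0,1,G) [61 cells changed]:
GGGGGGGGG
GGGGGGGGG
GGGGGGGGG
GGGGGGGGG
GGGGGGGGG
GGGGGGGGG
GGGGGGGGG
GGGGGGGGG

Answer: 61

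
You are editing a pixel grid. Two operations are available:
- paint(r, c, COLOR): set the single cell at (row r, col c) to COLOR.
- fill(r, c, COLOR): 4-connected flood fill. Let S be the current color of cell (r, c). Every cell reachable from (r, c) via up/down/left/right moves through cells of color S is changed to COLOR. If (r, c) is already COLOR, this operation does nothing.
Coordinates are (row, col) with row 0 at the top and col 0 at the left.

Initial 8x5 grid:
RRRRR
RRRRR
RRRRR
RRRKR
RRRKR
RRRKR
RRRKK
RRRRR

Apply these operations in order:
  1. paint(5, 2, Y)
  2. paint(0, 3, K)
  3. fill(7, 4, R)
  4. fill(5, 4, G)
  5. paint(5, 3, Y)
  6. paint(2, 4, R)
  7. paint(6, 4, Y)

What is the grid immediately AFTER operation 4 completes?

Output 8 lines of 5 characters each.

After op 1 paint(5,2,Y):
RRRRR
RRRRR
RRRRR
RRRKR
RRRKR
RRYKR
RRRKK
RRRRR
After op 2 paint(0,3,K):
RRRKR
RRRRR
RRRRR
RRRKR
RRRKR
RRYKR
RRRKK
RRRRR
After op 3 fill(7,4,R) [0 cells changed]:
RRRKR
RRRRR
RRRRR
RRRKR
RRRKR
RRYKR
RRRKK
RRRRR
After op 4 fill(5,4,G) [33 cells changed]:
GGGKG
GGGGG
GGGGG
GGGKG
GGGKG
GGYKG
GGGKK
GGGGG

Answer: GGGKG
GGGGG
GGGGG
GGGKG
GGGKG
GGYKG
GGGKK
GGGGG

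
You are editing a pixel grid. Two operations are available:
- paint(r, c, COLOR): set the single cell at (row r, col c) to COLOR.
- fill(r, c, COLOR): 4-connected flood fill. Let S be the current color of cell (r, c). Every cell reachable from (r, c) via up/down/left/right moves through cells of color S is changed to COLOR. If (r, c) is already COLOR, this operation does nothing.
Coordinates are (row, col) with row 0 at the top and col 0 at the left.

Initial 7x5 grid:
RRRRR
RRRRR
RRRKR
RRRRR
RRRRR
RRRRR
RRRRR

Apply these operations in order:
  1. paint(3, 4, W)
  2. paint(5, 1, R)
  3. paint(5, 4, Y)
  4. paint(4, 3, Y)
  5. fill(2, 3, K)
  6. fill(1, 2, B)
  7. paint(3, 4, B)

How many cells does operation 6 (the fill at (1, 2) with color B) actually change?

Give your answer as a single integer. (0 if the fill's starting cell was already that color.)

After op 1 paint(3,4,W):
RRRRR
RRRRR
RRRKR
RRRRW
RRRRR
RRRRR
RRRRR
After op 2 paint(5,1,R):
RRRRR
RRRRR
RRRKR
RRRRW
RRRRR
RRRRR
RRRRR
After op 3 paint(5,4,Y):
RRRRR
RRRRR
RRRKR
RRRRW
RRRRR
RRRRY
RRRRR
After op 4 paint(4,3,Y):
RRRRR
RRRRR
RRRKR
RRRRW
RRRYR
RRRRY
RRRRR
After op 5 fill(2,3,K) [0 cells changed]:
RRRRR
RRRRR
RRRKR
RRRRW
RRRYR
RRRRY
RRRRR
After op 6 fill(1,2,B) [30 cells changed]:
BBBBB
BBBBB
BBBKB
BBBBW
BBBYR
BBBBY
BBBBB

Answer: 30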